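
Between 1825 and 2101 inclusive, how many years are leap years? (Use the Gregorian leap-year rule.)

67

Multiples of 4 in [1825,2101]: 69.
Of those, multiples of 100: 3 (not leap unless ÷400).
Multiples of 400: 1.
Leap years = 69 − 3 + 1 = 67.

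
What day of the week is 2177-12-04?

Thursday

Doomsday rule: the anchor day for the 2100s is Sunday. For year 77: 77÷12 = 6 r 5, and 5÷4 = 1, so 6+5+1 = 12.
Sunday + 12 ≡ Friday — that's 2177's doomsday.
In December the doomsday date is Dec 12.
Dec 4 is 8 days before Dec 12; 8 mod 7 = 1, so Friday − 1 = Thursday.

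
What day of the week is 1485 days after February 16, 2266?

Feb 16, 2266 is a Friday.
1485 mod 7 = 1, so 1485 days after a Friday is Friday + 1 = Saturday.

Saturday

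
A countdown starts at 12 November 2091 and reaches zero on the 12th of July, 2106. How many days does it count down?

Nov 12, 2091 → Nov 12, 2092: 366 days (Feb 29, 2092 is in that span).
Nov 12, 2092 → Nov 12, 2093: 365 days.
Nov 12, 2093 → Nov 12, 2094: 365 days.
Nov 12, 2094 → Nov 12, 2095: 365 days.
Nov 12, 2095 → Nov 12, 2096: 366 days (Feb 29, 2096 is in that span).
Nov 12, 2096 → Nov 12, 2097: 365 days.
Nov 12, 2097 → Nov 12, 2098: 365 days.
Nov 12, 2098 → Nov 12, 2099: 365 days.
Nov 12, 2099 → Nov 12, 2100: 365 days.
Nov 12, 2100 → Nov 12, 2101: 365 days.
Nov 12, 2101 → Nov 12, 2102: 365 days.
Nov 12, 2102 → Nov 12, 2103: 365 days.
Nov 12, 2103 → Nov 12, 2104: 366 days (Feb 29, 2104 is in that span).
Nov 12, 2104 → Nov 12, 2105: 365 days.
Nov 12, 2105 → Dec 12, 2105: 30 days (November has 30).
Dec 12, 2105 → Jan 12, 2106: 31 days (December has 31).
Jan 12, 2106 → Feb 12, 2106: 31 days (January has 31).
Feb 12, 2106 → Mar 12, 2106: 28 days (February has 28).
Mar 12, 2106 → Apr 12, 2106: 31 days (March has 31).
Apr 12, 2106 → May 12, 2106: 30 days (April has 30).
May 12, 2106 → Jun 12, 2106: 31 days (May has 31).
Jun 12, 2106 → Jul 12, 2106: 30 days.
Total: 5355 days.

5355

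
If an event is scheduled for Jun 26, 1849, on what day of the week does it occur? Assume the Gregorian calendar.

Tuesday

Doomsday rule: the anchor day for the 1800s is Friday. For year 49: 49÷12 = 4 r 1, and 1÷4 = 0, so 4+1+0 = 5.
Friday + 5 ≡ Wednesday — that's 1849's doomsday.
In June the doomsday date is Jun 6.
Jun 26 is 20 days after Jun 6; 20 mod 7 = 6, so Wednesday + 6 = Tuesday.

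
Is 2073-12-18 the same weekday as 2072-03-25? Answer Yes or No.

No

From Mar 25, 2072 to Dec 18, 2073 is 633 days.
633 mod 7 = 3, so they are different weekdays.
(Mar 25, 2072 is a Friday; Dec 18, 2073 is a Monday.)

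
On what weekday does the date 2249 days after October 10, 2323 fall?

Oct 10, 2323 is a Wednesday.
2249 mod 7 = 2, so 2249 days after a Wednesday is Wednesday + 2 = Friday.

Friday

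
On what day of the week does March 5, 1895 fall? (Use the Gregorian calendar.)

January 1, 1895 is a Tuesday.
Jan 1, 1895 → Feb 1, 1895: 31 days (January has 31).
Feb 1, 1895 → Mar 1, 1895: 28 days (February has 28).
Mar 1, 1895 → Mar 5, 1895: 4 days.
Total: 63 days.
63 mod 7 = 0, so Tuesday + 0 = Tuesday.

Tuesday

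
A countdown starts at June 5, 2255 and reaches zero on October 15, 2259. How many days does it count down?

Jun 5, 2255 → Jun 5, 2256: 366 days (Feb 29, 2256 is in that span).
Jun 5, 2256 → Jun 5, 2257: 365 days.
Jun 5, 2257 → Jun 5, 2258: 365 days.
Jun 5, 2258 → Jun 5, 2259: 365 days.
Jun 5, 2259 → Jul 5, 2259: 30 days (June has 30).
Jul 5, 2259 → Aug 5, 2259: 31 days (July has 31).
Aug 5, 2259 → Sep 5, 2259: 31 days (August has 31).
Sep 5, 2259 → Oct 5, 2259: 30 days (September has 30).
Oct 5, 2259 → Oct 15, 2259: 10 days.
Total: 1593 days.

1593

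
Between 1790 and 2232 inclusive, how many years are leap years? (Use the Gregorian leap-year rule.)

107

Multiples of 4 in [1790,2232]: 111.
Of those, multiples of 100: 5 (not leap unless ÷400).
Multiples of 400: 1.
Leap years = 111 − 5 + 1 = 107.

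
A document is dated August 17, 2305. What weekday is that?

Doomsday rule: the anchor day for the 2300s is Wednesday. For year 05: 5÷12 = 0 r 5, and 5÷4 = 1, so 0+5+1 = 6.
Wednesday + 6 ≡ Tuesday — that's 2305's doomsday.
In August the doomsday date is Aug 8.
Aug 17 is 9 days after Aug 8; 9 mod 7 = 2, so Tuesday + 2 = Thursday.

Thursday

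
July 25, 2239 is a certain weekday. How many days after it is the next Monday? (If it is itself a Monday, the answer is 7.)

Jul 25, 2239 is a Thursday.
From Thursday to the next Monday is 4 days.

4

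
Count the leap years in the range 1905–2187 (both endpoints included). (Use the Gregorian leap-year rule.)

69

Multiples of 4 in [1905,2187]: 70.
Of those, multiples of 100: 2 (not leap unless ÷400).
Multiples of 400: 1.
Leap years = 70 − 2 + 1 = 69.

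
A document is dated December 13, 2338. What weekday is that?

Doomsday rule: the anchor day for the 2300s is Wednesday. For year 38: 38÷12 = 3 r 2, and 2÷4 = 0, so 3+2+0 = 5.
Wednesday + 5 ≡ Monday — that's 2338's doomsday.
In December the doomsday date is Dec 12.
Dec 13 is 1 day after Dec 12; 1 mod 7 = 1, so Monday + 1 = Tuesday.

Tuesday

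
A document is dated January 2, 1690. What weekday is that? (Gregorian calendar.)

Doomsday rule: the anchor day for the 1600s is Tuesday. For year 90: 90÷12 = 7 r 6, and 6÷4 = 1, so 7+6+1 = 14.
Tuesday + 14 ≡ Tuesday — that's 1690's doomsday.
In January the doomsday date is Jan 3 (1690 is not a leap year).
Jan 2 is 1 day before Jan 3; 1 mod 7 = 1, so Tuesday − 1 = Monday.

Monday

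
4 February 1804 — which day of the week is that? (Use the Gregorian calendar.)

January 1, 1804 is a Sunday.
Jan 1, 1804 → Feb 1, 1804: 31 days (January has 31).
Feb 1, 1804 → Feb 4, 1804: 3 days.
Total: 34 days.
34 mod 7 = 6, so Sunday + 6 = Saturday.

Saturday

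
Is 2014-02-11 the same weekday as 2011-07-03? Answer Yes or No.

No

From Jul 3, 2011 to Feb 11, 2014 is 954 days.
954 mod 7 = 2, so they are different weekdays.
(Jul 3, 2011 is a Sunday; Feb 11, 2014 is a Tuesday.)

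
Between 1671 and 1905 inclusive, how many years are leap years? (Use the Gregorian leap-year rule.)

56

Multiples of 4 in [1671,1905]: 59.
Of those, multiples of 100: 3 (not leap unless ÷400).
Multiples of 400: 0.
Leap years = 59 − 3 + 0 = 56.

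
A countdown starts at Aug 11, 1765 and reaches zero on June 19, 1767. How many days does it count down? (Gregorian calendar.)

677

Aug 11, 1765 → Aug 11, 1766: 365 days.
Aug 11, 1766 → Sep 11, 1766: 31 days (August has 31).
Sep 11, 1766 → Oct 11, 1766: 30 days (September has 30).
Oct 11, 1766 → Nov 11, 1766: 31 days (October has 31).
Nov 11, 1766 → Dec 11, 1766: 30 days (November has 30).
Dec 11, 1766 → Jan 11, 1767: 31 days (December has 31).
Jan 11, 1767 → Feb 11, 1767: 31 days (January has 31).
Feb 11, 1767 → Mar 11, 1767: 28 days (February has 28).
Mar 11, 1767 → Apr 11, 1767: 31 days (March has 31).
Apr 11, 1767 → May 11, 1767: 30 days (April has 30).
May 11, 1767 → Jun 11, 1767: 31 days (May has 31).
Jun 11, 1767 → Jun 19, 1767: 8 days.
Total: 677 days.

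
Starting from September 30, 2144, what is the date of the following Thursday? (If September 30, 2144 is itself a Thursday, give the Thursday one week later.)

Sep 30, 2144 is a Wednesday.
From Wednesday to the next Thursday is 1 day.
Sep 30, 2144 + 1 = Oct 1, 2144.

October 1, 2144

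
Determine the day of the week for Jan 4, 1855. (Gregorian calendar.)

Thursday

January 1, 1855 is a Monday.
Jan 1, 1855 → Jan 4, 1855: 3 days.
Total: 3 days.
3 mod 7 = 3, so Monday + 3 = Thursday.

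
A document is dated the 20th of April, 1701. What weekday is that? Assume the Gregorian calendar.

Wednesday

Doomsday rule: the anchor day for the 1700s is Sunday. For year 01: 1÷12 = 0 r 1, and 1÷4 = 0, so 0+1+0 = 1.
Sunday + 1 ≡ Monday — that's 1701's doomsday.
In April the doomsday date is Apr 4.
Apr 20 is 16 days after Apr 4; 16 mod 7 = 2, so Monday + 2 = Wednesday.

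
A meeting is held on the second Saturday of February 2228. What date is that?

February 1, 2228 is a Friday.
The first Saturday is therefore February 2 (1 days later).
The second Saturday is 2 + 1×7 = February 9.

February 9, 2228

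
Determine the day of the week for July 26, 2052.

Doomsday rule: the anchor day for the 2000s is Tuesday. For year 52: 52÷12 = 4 r 4, and 4÷4 = 1, so 4+4+1 = 9.
Tuesday + 9 ≡ Thursday — that's 2052's doomsday.
In July the doomsday date is Jul 11.
Jul 26 is 15 days after Jul 11; 15 mod 7 = 1, so Thursday + 1 = Friday.

Friday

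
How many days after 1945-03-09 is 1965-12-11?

Mar 9, 1945 → Mar 9, 1946: 365 days.
Mar 9, 1946 → Mar 9, 1947: 365 days.
Mar 9, 1947 → Mar 9, 1948: 366 days (Feb 29, 1948 is in that span).
Mar 9, 1948 → Mar 9, 1949: 365 days.
Mar 9, 1949 → Mar 9, 1950: 365 days.
Mar 9, 1950 → Mar 9, 1951: 365 days.
Mar 9, 1951 → Mar 9, 1952: 366 days (Feb 29, 1952 is in that span).
Mar 9, 1952 → Mar 9, 1953: 365 days.
Mar 9, 1953 → Mar 9, 1954: 365 days.
Mar 9, 1954 → Mar 9, 1955: 365 days.
Mar 9, 1955 → Mar 9, 1956: 366 days (Feb 29, 1956 is in that span).
Mar 9, 1956 → Mar 9, 1957: 365 days.
Mar 9, 1957 → Mar 9, 1958: 365 days.
Mar 9, 1958 → Mar 9, 1959: 365 days.
Mar 9, 1959 → Mar 9, 1960: 366 days (Feb 29, 1960 is in that span).
Mar 9, 1960 → Mar 9, 1961: 365 days.
Mar 9, 1961 → Mar 9, 1962: 365 days.
Mar 9, 1962 → Mar 9, 1963: 365 days.
Mar 9, 1963 → Mar 9, 1964: 366 days (Feb 29, 1964 is in that span).
Mar 9, 1964 → Mar 9, 1965: 365 days.
Mar 9, 1965 → Apr 9, 1965: 31 days (March has 31).
Apr 9, 1965 → May 9, 1965: 30 days (April has 30).
May 9, 1965 → Jun 9, 1965: 31 days (May has 31).
Jun 9, 1965 → Jul 9, 1965: 30 days (June has 30).
Jul 9, 1965 → Aug 9, 1965: 31 days (July has 31).
Aug 9, 1965 → Sep 9, 1965: 31 days (August has 31).
Sep 9, 1965 → Oct 9, 1965: 30 days (September has 30).
Oct 9, 1965 → Nov 9, 1965: 31 days (October has 31).
Nov 9, 1965 → Dec 9, 1965: 30 days (November has 30).
Dec 9, 1965 → Dec 11, 1965: 2 days.
Total: 7582 days.

7582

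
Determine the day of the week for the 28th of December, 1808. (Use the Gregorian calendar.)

Wednesday

Doomsday rule: the anchor day for the 1800s is Friday. For year 08: 8÷12 = 0 r 8, and 8÷4 = 2, so 0+8+2 = 10.
Friday + 10 ≡ Monday — that's 1808's doomsday.
In December the doomsday date is Dec 12.
Dec 28 is 16 days after Dec 12; 16 mod 7 = 2, so Monday + 2 = Wednesday.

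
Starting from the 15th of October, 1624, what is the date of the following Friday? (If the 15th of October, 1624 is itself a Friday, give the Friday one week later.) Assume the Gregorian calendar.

October 18, 1624

Oct 15, 1624 is a Tuesday.
From Tuesday to the next Friday is 3 days.
Oct 15, 1624 + 3 = Oct 18, 1624.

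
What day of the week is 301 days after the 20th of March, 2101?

Sunday

First find the weekday of Mar 20, 2101. Doomsday rule: the anchor day for the 2100s is Sunday. For year 01: 1÷12 = 0 r 1, and 1÷4 = 0, so 0+1+0 = 1.
Sunday + 1 ≡ Monday — that's 2101's doomsday.
In March the doomsday date is Mar 14.
Mar 20 is 6 days after Mar 14; 6 mod 7 = 6, so Monday + 6 = Sunday.
301 mod 7 = 0, so 301 days after a Sunday is Sunday + 0 = Sunday.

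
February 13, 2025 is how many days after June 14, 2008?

Jun 14, 2008 → Jun 14, 2009: 365 days.
Jun 14, 2009 → Jun 14, 2010: 365 days.
Jun 14, 2010 → Jun 14, 2011: 365 days.
Jun 14, 2011 → Jun 14, 2012: 366 days (Feb 29, 2012 is in that span).
Jun 14, 2012 → Jun 14, 2013: 365 days.
Jun 14, 2013 → Jun 14, 2014: 365 days.
Jun 14, 2014 → Jun 14, 2015: 365 days.
Jun 14, 2015 → Jun 14, 2016: 366 days (Feb 29, 2016 is in that span).
Jun 14, 2016 → Jun 14, 2017: 365 days.
Jun 14, 2017 → Jun 14, 2018: 365 days.
Jun 14, 2018 → Jun 14, 2019: 365 days.
Jun 14, 2019 → Jun 14, 2020: 366 days (Feb 29, 2020 is in that span).
Jun 14, 2020 → Jun 14, 2021: 365 days.
Jun 14, 2021 → Jun 14, 2022: 365 days.
Jun 14, 2022 → Jun 14, 2023: 365 days.
Jun 14, 2023 → Jun 14, 2024: 366 days (Feb 29, 2024 is in that span).
Jun 14, 2024 → Jul 14, 2024: 30 days (June has 30).
Jul 14, 2024 → Aug 14, 2024: 31 days (July has 31).
Aug 14, 2024 → Sep 14, 2024: 31 days (August has 31).
Sep 14, 2024 → Oct 14, 2024: 30 days (September has 30).
Oct 14, 2024 → Nov 14, 2024: 31 days (October has 31).
Nov 14, 2024 → Dec 14, 2024: 30 days (November has 30).
Dec 14, 2024 → Jan 14, 2025: 31 days (December has 31).
Jan 14, 2025 → Feb 13, 2025: 30 days.
Total: 6088 days.

6088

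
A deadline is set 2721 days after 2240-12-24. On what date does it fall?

June 6, 2248

+365 (one year) → Dec 24, 2241 (2356 left).
+365 (one year) → Dec 24, 2242 (1991 left).
+365 (one year) → Dec 24, 2243 (1626 left).
+366 (one year; includes Feb 29, 2244) → Dec 24, 2244 (1260 left).
+365 (one year) → Dec 24, 2245 (895 left).
+365 (one year) → Dec 24, 2246 (530 left).
+365 (one year) → Dec 24, 2247 (165 left).
Dec has 31 days: +8 → Jan 1, 2248 (157 left).
Jan has 31 days: +31 → Feb 1, 2248 (126 left).
Feb has 29 days: +29 → Mar 1, 2248 (97 left).
Mar has 31 days: +31 → Apr 1, 2248 (66 left).
Apr has 30 days: +30 → May 1, 2248 (36 left).
May has 31 days: +31 → Jun 1, 2248 (5 left).
+5 → Jun 6, 2248.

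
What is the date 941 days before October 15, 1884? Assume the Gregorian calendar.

−366 (one year; includes Feb 29, 1884) → Oct 15, 1883 (575 left).
−365 (one year) → Oct 15, 1882 (210 left).
−15 → Sep 30, 1882 (end of Sep, 30 days; 195 left).
−30 → Aug 31, 1882 (end of Aug, 31 days; 165 left).
−31 → Jul 31, 1882 (end of Jul, 31 days; 134 left).
−31 → Jun 30, 1882 (end of Jun, 30 days; 103 left).
−30 → May 31, 1882 (end of May, 31 days; 73 left).
−31 → Apr 30, 1882 (end of Apr, 30 days; 42 left).
−30 → Mar 31, 1882 (end of Mar, 31 days; 12 left).
−12 → Mar 19, 1882.

March 19, 1882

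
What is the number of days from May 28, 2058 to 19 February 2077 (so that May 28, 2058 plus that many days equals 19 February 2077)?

6842

May 28, 2058 → May 28, 2059: 365 days.
May 28, 2059 → May 28, 2060: 366 days (Feb 29, 2060 is in that span).
May 28, 2060 → May 28, 2061: 365 days.
May 28, 2061 → May 28, 2062: 365 days.
May 28, 2062 → May 28, 2063: 365 days.
May 28, 2063 → May 28, 2064: 366 days (Feb 29, 2064 is in that span).
May 28, 2064 → May 28, 2065: 365 days.
May 28, 2065 → May 28, 2066: 365 days.
May 28, 2066 → May 28, 2067: 365 days.
May 28, 2067 → May 28, 2068: 366 days (Feb 29, 2068 is in that span).
May 28, 2068 → May 28, 2069: 365 days.
May 28, 2069 → May 28, 2070: 365 days.
May 28, 2070 → May 28, 2071: 365 days.
May 28, 2071 → May 28, 2072: 366 days (Feb 29, 2072 is in that span).
May 28, 2072 → May 28, 2073: 365 days.
May 28, 2073 → May 28, 2074: 365 days.
May 28, 2074 → May 28, 2075: 365 days.
May 28, 2075 → May 28, 2076: 366 days (Feb 29, 2076 is in that span).
May 28, 2076 → Jun 28, 2076: 31 days (May has 31).
Jun 28, 2076 → Jul 28, 2076: 30 days (June has 30).
Jul 28, 2076 → Aug 28, 2076: 31 days (July has 31).
Aug 28, 2076 → Sep 28, 2076: 31 days (August has 31).
Sep 28, 2076 → Oct 28, 2076: 30 days (September has 30).
Oct 28, 2076 → Nov 28, 2076: 31 days (October has 31).
Nov 28, 2076 → Dec 28, 2076: 30 days (November has 30).
Dec 28, 2076 → Jan 28, 2077: 31 days (December has 31).
Jan 28, 2077 → Feb 19, 2077: 22 days.
Total: 6842 days.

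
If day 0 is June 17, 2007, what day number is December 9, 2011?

1636

Jun 17, 2007 → Jun 17, 2008: 366 days (Feb 29, 2008 is in that span).
Jun 17, 2008 → Jun 17, 2009: 365 days.
Jun 17, 2009 → Jun 17, 2010: 365 days.
Jun 17, 2010 → Jun 17, 2011: 365 days.
Jun 17, 2011 → Jul 17, 2011: 30 days (June has 30).
Jul 17, 2011 → Aug 17, 2011: 31 days (July has 31).
Aug 17, 2011 → Sep 17, 2011: 31 days (August has 31).
Sep 17, 2011 → Oct 17, 2011: 30 days (September has 30).
Oct 17, 2011 → Nov 17, 2011: 31 days (October has 31).
Nov 17, 2011 → Dec 9, 2011: 22 days.
Total: 1636 days.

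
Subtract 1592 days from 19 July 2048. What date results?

−366 (one year; includes Feb 29, 2048) → Jul 19, 2047 (1226 left).
−365 (one year) → Jul 19, 2046 (861 left).
−365 (one year) → Jul 19, 2045 (496 left).
−365 (one year) → Jul 19, 2044 (131 left).
−19 → Jun 30, 2044 (end of Jun, 30 days; 112 left).
−30 → May 31, 2044 (end of May, 31 days; 82 left).
−31 → Apr 30, 2044 (end of Apr, 30 days; 51 left).
−30 → Mar 31, 2044 (end of Mar, 31 days; 21 left).
−21 → Mar 10, 2044.

March 10, 2044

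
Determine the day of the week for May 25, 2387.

Doomsday rule: the anchor day for the 2300s is Wednesday. For year 87: 87÷12 = 7 r 3, and 3÷4 = 0, so 7+3+0 = 10.
Wednesday + 10 ≡ Saturday — that's 2387's doomsday.
In May the doomsday date is May 9.
May 25 is 16 days after May 9; 16 mod 7 = 2, so Saturday + 2 = Monday.

Monday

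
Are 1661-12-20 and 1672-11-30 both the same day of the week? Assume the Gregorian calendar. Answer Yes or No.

From Dec 20, 1661 to Nov 30, 1672 is 3998 days.
3998 mod 7 = 1, so they are different weekdays.
(Dec 20, 1661 is a Tuesday; Nov 30, 1672 is a Wednesday.)

No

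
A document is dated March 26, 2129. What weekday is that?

Doomsday rule: the anchor day for the 2100s is Sunday. For year 29: 29÷12 = 2 r 5, and 5÷4 = 1, so 2+5+1 = 8.
Sunday + 8 ≡ Monday — that's 2129's doomsday.
In March the doomsday date is Mar 14.
Mar 26 is 12 days after Mar 14; 12 mod 7 = 5, so Monday + 5 = Saturday.

Saturday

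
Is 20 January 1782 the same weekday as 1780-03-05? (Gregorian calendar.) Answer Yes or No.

Yes

From Mar 5, 1780 to Jan 20, 1782 is 686 days.
686 mod 7 = 0, so they are the same weekday.
(Mar 5, 1780 is a Sunday; Jan 20, 1782 is a Sunday.)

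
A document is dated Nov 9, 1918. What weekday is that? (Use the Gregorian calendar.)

January 1, 1918 is a Tuesday.
Jan 1, 1918 → Feb 1, 1918: 31 days (January has 31).
Feb 1, 1918 → Mar 1, 1918: 28 days (February has 28).
Mar 1, 1918 → Apr 1, 1918: 31 days (March has 31).
Apr 1, 1918 → May 1, 1918: 30 days (April has 30).
May 1, 1918 → Jun 1, 1918: 31 days (May has 31).
Jun 1, 1918 → Jul 1, 1918: 30 days (June has 30).
Jul 1, 1918 → Aug 1, 1918: 31 days (July has 31).
Aug 1, 1918 → Sep 1, 1918: 31 days (August has 31).
Sep 1, 1918 → Oct 1, 1918: 30 days (September has 30).
Oct 1, 1918 → Nov 1, 1918: 31 days (October has 31).
Nov 1, 1918 → Nov 9, 1918: 8 days.
Total: 312 days.
312 mod 7 = 4, so Tuesday + 4 = Saturday.

Saturday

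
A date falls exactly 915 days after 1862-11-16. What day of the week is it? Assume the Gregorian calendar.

Friday

First find the weekday of Nov 16, 1862. Doomsday rule: the anchor day for the 1800s is Friday. For year 62: 62÷12 = 5 r 2, and 2÷4 = 0, so 5+2+0 = 7.
Friday + 7 ≡ Friday — that's 1862's doomsday.
In November the doomsday date is Nov 7.
Nov 16 is 9 days after Nov 7; 9 mod 7 = 2, so Friday + 2 = Sunday.
915 mod 7 = 5, so 915 days after a Sunday is Sunday + 5 = Friday.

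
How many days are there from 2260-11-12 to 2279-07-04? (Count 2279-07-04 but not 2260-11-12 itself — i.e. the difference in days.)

6808

Nov 12, 2260 → Nov 12, 2261: 365 days.
Nov 12, 2261 → Nov 12, 2262: 365 days.
Nov 12, 2262 → Nov 12, 2263: 365 days.
Nov 12, 2263 → Nov 12, 2264: 366 days (Feb 29, 2264 is in that span).
Nov 12, 2264 → Nov 12, 2265: 365 days.
Nov 12, 2265 → Nov 12, 2266: 365 days.
Nov 12, 2266 → Nov 12, 2267: 365 days.
Nov 12, 2267 → Nov 12, 2268: 366 days (Feb 29, 2268 is in that span).
Nov 12, 2268 → Nov 12, 2269: 365 days.
Nov 12, 2269 → Nov 12, 2270: 365 days.
Nov 12, 2270 → Nov 12, 2271: 365 days.
Nov 12, 2271 → Nov 12, 2272: 366 days (Feb 29, 2272 is in that span).
Nov 12, 2272 → Nov 12, 2273: 365 days.
Nov 12, 2273 → Nov 12, 2274: 365 days.
Nov 12, 2274 → Nov 12, 2275: 365 days.
Nov 12, 2275 → Nov 12, 2276: 366 days (Feb 29, 2276 is in that span).
Nov 12, 2276 → Nov 12, 2277: 365 days.
Nov 12, 2277 → Nov 12, 2278: 365 days.
Nov 12, 2278 → Dec 12, 2278: 30 days (November has 30).
Dec 12, 2278 → Jan 12, 2279: 31 days (December has 31).
Jan 12, 2279 → Feb 12, 2279: 31 days (January has 31).
Feb 12, 2279 → Mar 12, 2279: 28 days (February has 28).
Mar 12, 2279 → Apr 12, 2279: 31 days (March has 31).
Apr 12, 2279 → May 12, 2279: 30 days (April has 30).
May 12, 2279 → Jun 12, 2279: 31 days (May has 31).
Jun 12, 2279 → Jul 4, 2279: 22 days.
Total: 6808 days.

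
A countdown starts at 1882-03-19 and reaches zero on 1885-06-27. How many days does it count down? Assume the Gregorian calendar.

Mar 19, 1882 → Mar 19, 1883: 365 days.
Mar 19, 1883 → Mar 19, 1884: 366 days (Feb 29, 1884 is in that span).
Mar 19, 1884 → Mar 19, 1885: 365 days.
Mar 19, 1885 → Apr 19, 1885: 31 days (March has 31).
Apr 19, 1885 → May 19, 1885: 30 days (April has 30).
May 19, 1885 → Jun 19, 1885: 31 days (May has 31).
Jun 19, 1885 → Jun 27, 1885: 8 days.
Total: 1196 days.

1196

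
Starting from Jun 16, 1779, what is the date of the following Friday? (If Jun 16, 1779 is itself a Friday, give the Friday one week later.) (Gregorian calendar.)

Jun 16, 1779 is a Wednesday.
From Wednesday to the next Friday is 2 days.
Jun 16, 1779 + 2 = Jun 18, 1779.

June 18, 1779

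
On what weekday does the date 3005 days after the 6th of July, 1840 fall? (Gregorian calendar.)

Jul 6, 1840 is a Monday.
3005 mod 7 = 2, so 3005 days after a Monday is Monday + 2 = Wednesday.

Wednesday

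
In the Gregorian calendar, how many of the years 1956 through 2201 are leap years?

60

Multiples of 4 in [1956,2201]: 62.
Of those, multiples of 100: 3 (not leap unless ÷400).
Multiples of 400: 1.
Leap years = 62 − 3 + 1 = 60.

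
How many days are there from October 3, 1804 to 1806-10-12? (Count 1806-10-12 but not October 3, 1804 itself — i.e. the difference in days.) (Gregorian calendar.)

739

Oct 3, 1804 → Oct 3, 1805: 365 days.
Oct 3, 1805 → Nov 3, 1805: 31 days (October has 31).
Nov 3, 1805 → Dec 3, 1805: 30 days (November has 30).
Dec 3, 1805 → Jan 3, 1806: 31 days (December has 31).
Jan 3, 1806 → Feb 3, 1806: 31 days (January has 31).
Feb 3, 1806 → Mar 3, 1806: 28 days (February has 28).
Mar 3, 1806 → Apr 3, 1806: 31 days (March has 31).
Apr 3, 1806 → May 3, 1806: 30 days (April has 30).
May 3, 1806 → Jun 3, 1806: 31 days (May has 31).
Jun 3, 1806 → Jul 3, 1806: 30 days (June has 30).
Jul 3, 1806 → Aug 3, 1806: 31 days (July has 31).
Aug 3, 1806 → Sep 3, 1806: 31 days (August has 31).
Sep 3, 1806 → Oct 3, 1806: 30 days (September has 30).
Oct 3, 1806 → Oct 12, 1806: 9 days.
Total: 739 days.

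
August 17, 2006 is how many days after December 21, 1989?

Dec 21, 1989 → Dec 21, 1990: 365 days.
Dec 21, 1990 → Dec 21, 1991: 365 days.
Dec 21, 1991 → Dec 21, 1992: 366 days (Feb 29, 1992 is in that span).
Dec 21, 1992 → Dec 21, 1993: 365 days.
Dec 21, 1993 → Dec 21, 1994: 365 days.
Dec 21, 1994 → Dec 21, 1995: 365 days.
Dec 21, 1995 → Dec 21, 1996: 366 days (Feb 29, 1996 is in that span).
Dec 21, 1996 → Dec 21, 1997: 365 days.
Dec 21, 1997 → Dec 21, 1998: 365 days.
Dec 21, 1998 → Dec 21, 1999: 365 days.
Dec 21, 1999 → Dec 21, 2000: 366 days (Feb 29, 2000 is in that span).
Dec 21, 2000 → Dec 21, 2001: 365 days.
Dec 21, 2001 → Dec 21, 2002: 365 days.
Dec 21, 2002 → Dec 21, 2003: 365 days.
Dec 21, 2003 → Dec 21, 2004: 366 days (Feb 29, 2004 is in that span).
Dec 21, 2004 → Dec 21, 2005: 365 days.
Dec 21, 2005 → Jan 21, 2006: 31 days (December has 31).
Jan 21, 2006 → Feb 21, 2006: 31 days (January has 31).
Feb 21, 2006 → Mar 21, 2006: 28 days (February has 28).
Mar 21, 2006 → Apr 21, 2006: 31 days (March has 31).
Apr 21, 2006 → May 21, 2006: 30 days (April has 30).
May 21, 2006 → Jun 21, 2006: 31 days (May has 31).
Jun 21, 2006 → Jul 21, 2006: 30 days (June has 30).
Jul 21, 2006 → Aug 17, 2006: 27 days.
Total: 6083 days.

6083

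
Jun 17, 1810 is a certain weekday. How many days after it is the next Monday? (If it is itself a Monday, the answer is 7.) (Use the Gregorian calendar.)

Jun 17, 1810 is a Sunday.
From Sunday to the next Monday is 1 day.

1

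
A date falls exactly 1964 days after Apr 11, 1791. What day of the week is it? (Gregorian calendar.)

Friday

Apr 11, 1791 is a Monday.
1964 mod 7 = 4, so 1964 days after a Monday is Monday + 4 = Friday.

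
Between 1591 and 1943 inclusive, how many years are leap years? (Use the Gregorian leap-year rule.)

85

Multiples of 4 in [1591,1943]: 88.
Of those, multiples of 100: 4 (not leap unless ÷400).
Multiples of 400: 1.
Leap years = 88 − 4 + 1 = 85.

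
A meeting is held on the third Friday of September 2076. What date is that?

September 18, 2076

September 1, 2076 is a Tuesday.
The first Friday is therefore September 4 (3 days later).
The third Friday is 4 + 2×7 = September 18.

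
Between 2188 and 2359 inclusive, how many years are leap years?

41

Multiples of 4 in [2188,2359]: 43.
Of those, multiples of 100: 2 (not leap unless ÷400).
Multiples of 400: 0.
Leap years = 43 − 2 + 0 = 41.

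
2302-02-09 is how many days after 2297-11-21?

1540

Nov 21, 2297 → Nov 21, 2298: 365 days.
Nov 21, 2298 → Nov 21, 2299: 365 days.
Nov 21, 2299 → Nov 21, 2300: 365 days.
Nov 21, 2300 → Nov 21, 2301: 365 days.
Nov 21, 2301 → Dec 21, 2301: 30 days (November has 30).
Dec 21, 2301 → Jan 21, 2302: 31 days (December has 31).
Jan 21, 2302 → Feb 9, 2302: 19 days.
Total: 1540 days.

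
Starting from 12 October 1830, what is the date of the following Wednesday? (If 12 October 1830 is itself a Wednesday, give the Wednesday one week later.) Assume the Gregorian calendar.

October 13, 1830

Oct 12, 1830 is a Tuesday.
From Tuesday to the next Wednesday is 1 day.
Oct 12, 1830 + 1 = Oct 13, 1830.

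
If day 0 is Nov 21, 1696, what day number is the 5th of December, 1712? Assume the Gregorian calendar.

Nov 21, 1696 → Nov 21, 1697: 365 days.
Nov 21, 1697 → Nov 21, 1698: 365 days.
Nov 21, 1698 → Nov 21, 1699: 365 days.
Nov 21, 1699 → Nov 21, 1700: 365 days.
Nov 21, 1700 → Nov 21, 1701: 365 days.
Nov 21, 1701 → Nov 21, 1702: 365 days.
Nov 21, 1702 → Nov 21, 1703: 365 days.
Nov 21, 1703 → Nov 21, 1704: 366 days (Feb 29, 1704 is in that span).
Nov 21, 1704 → Nov 21, 1705: 365 days.
Nov 21, 1705 → Nov 21, 1706: 365 days.
Nov 21, 1706 → Nov 21, 1707: 365 days.
Nov 21, 1707 → Nov 21, 1708: 366 days (Feb 29, 1708 is in that span).
Nov 21, 1708 → Nov 21, 1709: 365 days.
Nov 21, 1709 → Nov 21, 1710: 365 days.
Nov 21, 1710 → Nov 21, 1711: 365 days.
Nov 21, 1711 → Dec 21, 1711: 30 days (November has 30).
Dec 21, 1711 → Jan 21, 1712: 31 days (December has 31).
Jan 21, 1712 → Feb 21, 1712: 31 days (January has 31).
Feb 21, 1712 → Mar 21, 1712: 29 days (February has 29).
Mar 21, 1712 → Apr 21, 1712: 31 days (March has 31).
Apr 21, 1712 → May 21, 1712: 30 days (April has 30).
May 21, 1712 → Jun 21, 1712: 31 days (May has 31).
Jun 21, 1712 → Jul 21, 1712: 30 days (June has 30).
Jul 21, 1712 → Aug 21, 1712: 31 days (July has 31).
Aug 21, 1712 → Sep 21, 1712: 31 days (August has 31).
Sep 21, 1712 → Oct 21, 1712: 30 days (September has 30).
Oct 21, 1712 → Nov 21, 1712: 31 days (October has 31).
Nov 21, 1712 → Dec 5, 1712: 14 days.
Total: 5857 days.

5857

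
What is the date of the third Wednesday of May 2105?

May 20, 2105

May 1, 2105 is a Friday.
The first Wednesday is therefore May 6 (5 days later).
The third Wednesday is 6 + 2×7 = May 20.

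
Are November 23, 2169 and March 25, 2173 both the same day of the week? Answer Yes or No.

Yes

From Nov 23, 2169 to Mar 25, 2173 is 1218 days.
1218 mod 7 = 0, so they are the same weekday.
(Nov 23, 2169 is a Thursday; Mar 25, 2173 is a Thursday.)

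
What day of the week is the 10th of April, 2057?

January 1, 2057 is a Monday.
Jan 1, 2057 → Feb 1, 2057: 31 days (January has 31).
Feb 1, 2057 → Mar 1, 2057: 28 days (February has 28).
Mar 1, 2057 → Apr 1, 2057: 31 days (March has 31).
Apr 1, 2057 → Apr 10, 2057: 9 days.
Total: 99 days.
99 mod 7 = 1, so Monday + 1 = Tuesday.

Tuesday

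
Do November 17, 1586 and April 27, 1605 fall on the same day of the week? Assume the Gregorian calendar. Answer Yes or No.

No

From Nov 17, 1586 to Apr 27, 1605 is 6736 days.
6736 mod 7 = 2, so they are different weekdays.
(Nov 17, 1586 is a Monday; Apr 27, 1605 is a Wednesday.)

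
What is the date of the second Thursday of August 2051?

August 10, 2051

August 1, 2051 is a Tuesday.
The first Thursday is therefore August 3 (2 days later).
The second Thursday is 3 + 1×7 = August 10.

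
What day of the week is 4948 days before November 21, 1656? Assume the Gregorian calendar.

Wednesday

Nov 21, 1656 is a Tuesday.
4948 mod 7 = 6, so 4948 days before a Tuesday is Tuesday − 6 = Wednesday.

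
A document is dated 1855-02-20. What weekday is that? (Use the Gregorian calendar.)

Doomsday rule: the anchor day for the 1800s is Friday. For year 55: 55÷12 = 4 r 7, and 7÷4 = 1, so 4+7+1 = 12.
Friday + 12 ≡ Wednesday — that's 1855's doomsday.
In February the doomsday date is Feb 28 (1855 is not a leap year).
Feb 20 is 8 days before Feb 28; 8 mod 7 = 1, so Wednesday − 1 = Tuesday.

Tuesday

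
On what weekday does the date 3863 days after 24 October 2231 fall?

Oct 24, 2231 is a Monday.
3863 mod 7 = 6, so 3863 days after a Monday is Monday + 6 = Sunday.

Sunday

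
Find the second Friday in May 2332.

May 13, 2332

May 1, 2332 is a Sunday.
The first Friday is therefore May 6 (5 days later).
The second Friday is 6 + 1×7 = May 13.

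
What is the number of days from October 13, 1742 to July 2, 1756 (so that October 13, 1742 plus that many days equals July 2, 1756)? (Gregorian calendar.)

5011

Oct 13, 1742 → Oct 13, 1743: 365 days.
Oct 13, 1743 → Oct 13, 1744: 366 days (Feb 29, 1744 is in that span).
Oct 13, 1744 → Oct 13, 1745: 365 days.
Oct 13, 1745 → Oct 13, 1746: 365 days.
Oct 13, 1746 → Oct 13, 1747: 365 days.
Oct 13, 1747 → Oct 13, 1748: 366 days (Feb 29, 1748 is in that span).
Oct 13, 1748 → Oct 13, 1749: 365 days.
Oct 13, 1749 → Oct 13, 1750: 365 days.
Oct 13, 1750 → Oct 13, 1751: 365 days.
Oct 13, 1751 → Oct 13, 1752: 366 days (Feb 29, 1752 is in that span).
Oct 13, 1752 → Oct 13, 1753: 365 days.
Oct 13, 1753 → Oct 13, 1754: 365 days.
Oct 13, 1754 → Oct 13, 1755: 365 days.
Oct 13, 1755 → Nov 13, 1755: 31 days (October has 31).
Nov 13, 1755 → Dec 13, 1755: 30 days (November has 30).
Dec 13, 1755 → Jan 13, 1756: 31 days (December has 31).
Jan 13, 1756 → Feb 13, 1756: 31 days (January has 31).
Feb 13, 1756 → Mar 13, 1756: 29 days (February has 29).
Mar 13, 1756 → Apr 13, 1756: 31 days (March has 31).
Apr 13, 1756 → May 13, 1756: 30 days (April has 30).
May 13, 1756 → Jun 13, 1756: 31 days (May has 31).
Jun 13, 1756 → Jul 2, 1756: 19 days.
Total: 5011 days.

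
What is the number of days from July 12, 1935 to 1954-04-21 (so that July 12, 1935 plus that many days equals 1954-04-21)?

Jul 12, 1935 → Jul 12, 1936: 366 days (Feb 29, 1936 is in that span).
Jul 12, 1936 → Jul 12, 1937: 365 days.
Jul 12, 1937 → Jul 12, 1938: 365 days.
Jul 12, 1938 → Jul 12, 1939: 365 days.
Jul 12, 1939 → Jul 12, 1940: 366 days (Feb 29, 1940 is in that span).
Jul 12, 1940 → Jul 12, 1941: 365 days.
Jul 12, 1941 → Jul 12, 1942: 365 days.
Jul 12, 1942 → Jul 12, 1943: 365 days.
Jul 12, 1943 → Jul 12, 1944: 366 days (Feb 29, 1944 is in that span).
Jul 12, 1944 → Jul 12, 1945: 365 days.
Jul 12, 1945 → Jul 12, 1946: 365 days.
Jul 12, 1946 → Jul 12, 1947: 365 days.
Jul 12, 1947 → Jul 12, 1948: 366 days (Feb 29, 1948 is in that span).
Jul 12, 1948 → Jul 12, 1949: 365 days.
Jul 12, 1949 → Jul 12, 1950: 365 days.
Jul 12, 1950 → Jul 12, 1951: 365 days.
Jul 12, 1951 → Jul 12, 1952: 366 days (Feb 29, 1952 is in that span).
Jul 12, 1952 → Jul 12, 1953: 365 days.
Jul 12, 1953 → Aug 12, 1953: 31 days (July has 31).
Aug 12, 1953 → Sep 12, 1953: 31 days (August has 31).
Sep 12, 1953 → Oct 12, 1953: 30 days (September has 30).
Oct 12, 1953 → Nov 12, 1953: 31 days (October has 31).
Nov 12, 1953 → Dec 12, 1953: 30 days (November has 30).
Dec 12, 1953 → Jan 12, 1954: 31 days (December has 31).
Jan 12, 1954 → Feb 12, 1954: 31 days (January has 31).
Feb 12, 1954 → Mar 12, 1954: 28 days (February has 28).
Mar 12, 1954 → Apr 12, 1954: 31 days (March has 31).
Apr 12, 1954 → Apr 21, 1954: 9 days.
Total: 6858 days.

6858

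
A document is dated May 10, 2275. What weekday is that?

Monday

Doomsday rule: the anchor day for the 2200s is Friday. For year 75: 75÷12 = 6 r 3, and 3÷4 = 0, so 6+3+0 = 9.
Friday + 9 ≡ Sunday — that's 2275's doomsday.
In May the doomsday date is May 9.
May 10 is 1 day after May 9; 1 mod 7 = 1, so Sunday + 1 = Monday.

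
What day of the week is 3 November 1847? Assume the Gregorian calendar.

Wednesday

Doomsday rule: the anchor day for the 1800s is Friday. For year 47: 47÷12 = 3 r 11, and 11÷4 = 2, so 3+11+2 = 16.
Friday + 16 ≡ Sunday — that's 1847's doomsday.
In November the doomsday date is Nov 7.
Nov 3 is 4 days before Nov 7; 4 mod 7 = 4, so Sunday − 4 = Wednesday.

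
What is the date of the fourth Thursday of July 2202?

July 1, 2202 is a Thursday.
The first Thursday is therefore July 1 (same day).
The fourth Thursday is 1 + 3×7 = July 22.

July 22, 2202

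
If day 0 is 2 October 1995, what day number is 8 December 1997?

798

Oct 2, 1995 → Oct 2, 1996: 366 days (Feb 29, 1996 is in that span).
Oct 2, 1996 → Oct 2, 1997: 365 days.
Oct 2, 1997 → Nov 2, 1997: 31 days (October has 31).
Nov 2, 1997 → Dec 2, 1997: 30 days (November has 30).
Dec 2, 1997 → Dec 8, 1997: 6 days.
Total: 798 days.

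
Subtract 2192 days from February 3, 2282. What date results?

February 3, 2276

−365 (one year) → Feb 3, 2281 (1827 left).
−366 (one year; includes Feb 29, 2280) → Feb 3, 2280 (1461 left).
−365 (one year) → Feb 3, 2279 (1096 left).
−365 (one year) → Feb 3, 2278 (731 left).
−365 (one year) → Feb 3, 2277 (366 left).
−3 → Jan 31, 2277 (end of Jan, 31 days; 363 left).
−31 → Dec 31, 2276 (end of Dec, 31 days; 332 left).
−31 → Nov 30, 2276 (end of Nov, 30 days; 301 left).
−30 → Oct 31, 2276 (end of Oct, 31 days; 271 left).
−31 → Sep 30, 2276 (end of Sep, 30 days; 240 left).
−30 → Aug 31, 2276 (end of Aug, 31 days; 210 left).
−31 → Jul 31, 2276 (end of Jul, 31 days; 179 left).
−31 → Jun 30, 2276 (end of Jun, 30 days; 148 left).
−30 → May 31, 2276 (end of May, 31 days; 118 left).
−31 → Apr 30, 2276 (end of Apr, 30 days; 87 left).
−30 → Mar 31, 2276 (end of Mar, 31 days; 57 left).
−31 → Feb 29, 2276 (end of Feb, 29 days; 26 left).
−26 → Feb 3, 2276.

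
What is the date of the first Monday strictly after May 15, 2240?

May 18, 2240

May 15, 2240 is a Friday.
From Friday to the next Monday is 3 days.
May 15, 2240 + 3 = May 18, 2240.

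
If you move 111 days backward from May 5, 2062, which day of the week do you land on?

Saturday

May 5, 2062 is a Friday.
111 mod 7 = 6, so 111 days before a Friday is Friday − 6 = Saturday.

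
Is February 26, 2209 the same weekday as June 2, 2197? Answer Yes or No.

No

From Jun 2, 2197 to Feb 26, 2209 is 4286 days.
4286 mod 7 = 2, so they are different weekdays.
(Jun 2, 2197 is a Friday; Feb 26, 2209 is a Sunday.)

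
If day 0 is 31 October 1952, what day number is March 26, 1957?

1607

Oct 31, 1952 → Oct 31, 1953: 365 days.
Oct 31, 1953 → Oct 31, 1954: 365 days.
Oct 31, 1954 → Oct 31, 1955: 365 days.
Oct 31, 1955 → Oct 31, 1956: 366 days (Feb 29, 1956 is in that span).
Oct 31, 1956 → Nov 30, 1956: 30 days (October has 31).
Nov 30, 1956 → Dec 30, 1956: 30 days (November has 30).
Dec 30, 1956 → Jan 30, 1957: 31 days (December has 31).
Jan 30, 1957 → Feb 28, 1957: 29 days (January has 31).
Feb 28, 1957 → Mar 26, 1957: 26 days.
Total: 1607 days.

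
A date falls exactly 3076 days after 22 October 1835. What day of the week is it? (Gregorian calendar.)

Sunday

Oct 22, 1835 is a Thursday.
3076 mod 7 = 3, so 3076 days after a Thursday is Thursday + 3 = Sunday.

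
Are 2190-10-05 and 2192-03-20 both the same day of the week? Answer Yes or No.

From Oct 5, 2190 to Mar 20, 2192 is 532 days.
532 mod 7 = 0, so they are the same weekday.
(Oct 5, 2190 is a Tuesday; Mar 20, 2192 is a Tuesday.)

Yes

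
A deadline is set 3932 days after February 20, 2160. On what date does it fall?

November 26, 2170

+366 (one year; includes Feb 29, 2160) → Feb 20, 2161 (3566 left).
+365 (one year) → Feb 20, 2162 (3201 left).
+365 (one year) → Feb 20, 2163 (2836 left).
+365 (one year) → Feb 20, 2164 (2471 left).
+366 (one year; includes Feb 29, 2164) → Feb 20, 2165 (2105 left).
+365 (one year) → Feb 20, 2166 (1740 left).
+365 (one year) → Feb 20, 2167 (1375 left).
+365 (one year) → Feb 20, 2168 (1010 left).
+366 (one year; includes Feb 29, 2168) → Feb 20, 2169 (644 left).
+365 (one year) → Feb 20, 2170 (279 left).
Feb has 28 days: +9 → Mar 1, 2170 (270 left).
Mar has 31 days: +31 → Apr 1, 2170 (239 left).
Apr has 30 days: +30 → May 1, 2170 (209 left).
May has 31 days: +31 → Jun 1, 2170 (178 left).
Jun has 30 days: +30 → Jul 1, 2170 (148 left).
Jul has 31 days: +31 → Aug 1, 2170 (117 left).
Aug has 31 days: +31 → Sep 1, 2170 (86 left).
Sep has 30 days: +30 → Oct 1, 2170 (56 left).
Oct has 31 days: +31 → Nov 1, 2170 (25 left).
+25 → Nov 26, 2170.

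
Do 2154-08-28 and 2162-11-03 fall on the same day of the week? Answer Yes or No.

From Aug 28, 2154 to Nov 3, 2162 is 2989 days.
2989 mod 7 = 0, so they are the same weekday.
(Aug 28, 2154 is a Wednesday; Nov 3, 2162 is a Wednesday.)

Yes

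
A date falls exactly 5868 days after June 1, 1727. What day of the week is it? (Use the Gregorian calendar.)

Tuesday

First find the weekday of Jun 1, 1727. Doomsday rule: the anchor day for the 1700s is Sunday. For year 27: 27÷12 = 2 r 3, and 3÷4 = 0, so 2+3+0 = 5.
Sunday + 5 ≡ Friday — that's 1727's doomsday.
In June the doomsday date is Jun 6.
Jun 1 is 5 days before Jun 6; 5 mod 7 = 5, so Friday − 5 = Sunday.
5868 mod 7 = 2, so 5868 days after a Sunday is Sunday + 2 = Tuesday.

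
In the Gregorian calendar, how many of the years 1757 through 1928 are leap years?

41

Multiples of 4 in [1757,1928]: 43.
Of those, multiples of 100: 2 (not leap unless ÷400).
Multiples of 400: 0.
Leap years = 43 − 2 + 0 = 41.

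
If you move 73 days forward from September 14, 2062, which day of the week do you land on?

First find the weekday of Sep 14, 2062. Doomsday rule: the anchor day for the 2000s is Tuesday. For year 62: 62÷12 = 5 r 2, and 2÷4 = 0, so 5+2+0 = 7.
Tuesday + 7 ≡ Tuesday — that's 2062's doomsday.
In September the doomsday date is Sep 5.
Sep 14 is 9 days after Sep 5; 9 mod 7 = 2, so Tuesday + 2 = Thursday.
73 mod 7 = 3, so 73 days after a Thursday is Thursday + 3 = Sunday.

Sunday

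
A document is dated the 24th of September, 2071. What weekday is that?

Thursday

Doomsday rule: the anchor day for the 2000s is Tuesday. For year 71: 71÷12 = 5 r 11, and 11÷4 = 2, so 5+11+2 = 18.
Tuesday + 18 ≡ Saturday — that's 2071's doomsday.
In September the doomsday date is Sep 5.
Sep 24 is 19 days after Sep 5; 19 mod 7 = 5, so Saturday + 5 = Thursday.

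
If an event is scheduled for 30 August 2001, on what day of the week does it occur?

Doomsday rule: the anchor day for the 2000s is Tuesday. For year 01: 1÷12 = 0 r 1, and 1÷4 = 0, so 0+1+0 = 1.
Tuesday + 1 ≡ Wednesday — that's 2001's doomsday.
In August the doomsday date is Aug 8.
Aug 30 is 22 days after Aug 8; 22 mod 7 = 1, so Wednesday + 1 = Thursday.

Thursday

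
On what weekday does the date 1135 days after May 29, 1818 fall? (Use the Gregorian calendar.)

May 29, 1818 is a Friday.
1135 mod 7 = 1, so 1135 days after a Friday is Friday + 1 = Saturday.

Saturday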